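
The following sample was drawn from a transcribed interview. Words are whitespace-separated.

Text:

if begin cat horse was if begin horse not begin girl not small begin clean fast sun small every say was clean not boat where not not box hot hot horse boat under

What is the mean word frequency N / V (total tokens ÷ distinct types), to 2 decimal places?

1.83

N = 33 tokens, V = 18 types.
Mean frequency = N / V = 33 / 18 = 1.83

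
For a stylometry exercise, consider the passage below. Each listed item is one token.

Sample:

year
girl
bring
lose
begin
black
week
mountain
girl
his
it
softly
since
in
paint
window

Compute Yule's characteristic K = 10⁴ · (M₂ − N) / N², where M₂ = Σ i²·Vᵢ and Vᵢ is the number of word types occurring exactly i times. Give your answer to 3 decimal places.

Frequencies: girl:2, year:1, bring:1, lose:1, begin:1, black:1, week:1, mountain:1, his:1, it:1, softly:1, since:1, in:1, paint:1, window:1
N = 16. Frequency spectrum: V_1=14, V_2=1
M₂ = 1²·14 + 2²·1 = 18
K = 10000 × (18 − 16) / 16² = 78.125

78.125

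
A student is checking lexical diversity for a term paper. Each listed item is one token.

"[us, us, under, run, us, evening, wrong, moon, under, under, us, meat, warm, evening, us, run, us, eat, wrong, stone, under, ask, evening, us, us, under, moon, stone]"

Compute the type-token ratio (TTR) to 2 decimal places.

N = 28 tokens, V = 11 types.
TTR = V / N = 11 / 28 = 0.39

0.39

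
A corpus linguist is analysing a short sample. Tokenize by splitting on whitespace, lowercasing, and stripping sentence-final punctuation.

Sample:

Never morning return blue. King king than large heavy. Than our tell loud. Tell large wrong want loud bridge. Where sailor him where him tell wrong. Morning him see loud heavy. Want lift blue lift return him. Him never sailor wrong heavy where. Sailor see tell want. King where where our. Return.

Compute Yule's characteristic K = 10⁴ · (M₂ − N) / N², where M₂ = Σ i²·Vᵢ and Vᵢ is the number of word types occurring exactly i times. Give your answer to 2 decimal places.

Frequencies: where:5, him:5, tell:4, return:3, king:3, heavy:3, loud:3, wrong:3, want:3, sailor:3, never:2, morning:2, blue:2, than:2, large:2, our:2, see:2, lift:2, bridge:1
N = 52. Frequency spectrum: V_1=1, V_2=8, V_3=7, V_4=1, V_5=2
M₂ = 1²·1 + 2²·8 + 3²·7 + 4²·1 + 5²·2 = 162
K = 10000 × (162 − 52) / 52² = 406.80

406.80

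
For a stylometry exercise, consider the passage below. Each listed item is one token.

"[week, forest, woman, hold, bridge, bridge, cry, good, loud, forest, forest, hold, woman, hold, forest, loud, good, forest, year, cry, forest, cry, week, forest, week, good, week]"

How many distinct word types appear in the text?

Distinct types: {bridge, cry, forest, good, hold, loud, week, woman, year}
V = 9

9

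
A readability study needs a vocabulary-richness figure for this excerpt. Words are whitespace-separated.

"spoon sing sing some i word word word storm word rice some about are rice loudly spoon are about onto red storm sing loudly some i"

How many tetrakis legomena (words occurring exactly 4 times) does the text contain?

1

Frequencies: word:4, sing:3, some:3, spoon:2, i:2, storm:2, rice:2, about:2, are:2, loudly:2, onto:1, red:1
Words with frequency 4: word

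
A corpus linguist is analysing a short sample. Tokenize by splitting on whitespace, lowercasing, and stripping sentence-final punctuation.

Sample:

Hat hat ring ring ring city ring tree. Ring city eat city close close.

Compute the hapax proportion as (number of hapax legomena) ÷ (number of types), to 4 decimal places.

Frequencies: ring:5, city:3, hat:2, close:2, tree:1, eat:1
Hapax count = 2; type count = 6.
Ratio = 2 / 6 = 0.3333

0.3333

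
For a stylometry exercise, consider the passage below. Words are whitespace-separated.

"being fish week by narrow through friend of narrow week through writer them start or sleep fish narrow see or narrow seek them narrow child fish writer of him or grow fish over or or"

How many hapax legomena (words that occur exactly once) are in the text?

Frequencies: narrow:5, or:5, fish:4, week:2, through:2, of:2, writer:2, them:2, being:1, by:1, friend:1, start:1, sleep:1, see:1, seek:1, child:1, him:1, grow:1, over:1
Hapax (freq=1): being, by, child, friend, grow, him, over, see, seek, sleep, start

11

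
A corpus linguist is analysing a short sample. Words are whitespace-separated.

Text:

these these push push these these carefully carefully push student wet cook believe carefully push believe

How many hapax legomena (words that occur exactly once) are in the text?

3

Frequencies: these:4, push:4, carefully:3, believe:2, student:1, wet:1, cook:1
Hapax (freq=1): cook, student, wet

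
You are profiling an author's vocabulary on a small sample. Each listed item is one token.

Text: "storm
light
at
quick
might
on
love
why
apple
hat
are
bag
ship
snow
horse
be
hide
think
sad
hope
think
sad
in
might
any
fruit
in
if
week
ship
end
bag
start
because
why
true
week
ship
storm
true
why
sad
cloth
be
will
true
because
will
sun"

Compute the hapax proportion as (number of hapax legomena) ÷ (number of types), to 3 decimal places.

0.594

Frequencies: why:3, ship:3, sad:3, true:3, storm:2, might:2, bag:2, be:2, think:2, in:2, week:2, because:2, will:2, light:1, at:1, quick:1, on:1, love:1, apple:1, hat:1, … (12 more, each freq 1)
Hapax count = 19; type count = 32.
Ratio = 19 / 32 = 0.594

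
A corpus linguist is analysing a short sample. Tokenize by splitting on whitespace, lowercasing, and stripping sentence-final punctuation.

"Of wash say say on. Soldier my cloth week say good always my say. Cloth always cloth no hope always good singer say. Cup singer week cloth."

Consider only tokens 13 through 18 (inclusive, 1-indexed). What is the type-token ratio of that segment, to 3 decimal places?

0.833

Segment tokens 13–18: my, say, cloth, always, cloth, no
Segment N = 6, segment V = 5.
TTR = 5 / 6 = 0.833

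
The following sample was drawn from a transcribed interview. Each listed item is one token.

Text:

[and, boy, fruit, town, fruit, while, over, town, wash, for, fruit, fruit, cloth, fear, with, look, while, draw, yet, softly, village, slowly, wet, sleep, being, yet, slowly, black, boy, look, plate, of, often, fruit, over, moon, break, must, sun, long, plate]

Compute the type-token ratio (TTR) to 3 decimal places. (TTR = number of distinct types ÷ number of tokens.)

0.707

N = 41 tokens, V = 29 types.
TTR = V / N = 29 / 41 = 0.707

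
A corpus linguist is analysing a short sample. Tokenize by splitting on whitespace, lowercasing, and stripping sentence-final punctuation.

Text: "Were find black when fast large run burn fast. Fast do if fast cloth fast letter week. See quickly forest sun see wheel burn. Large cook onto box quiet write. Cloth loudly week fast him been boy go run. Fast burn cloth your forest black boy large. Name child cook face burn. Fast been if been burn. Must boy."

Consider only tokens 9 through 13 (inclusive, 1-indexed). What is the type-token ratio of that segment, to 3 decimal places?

Segment tokens 9–13: fast, fast, do, if, fast
Segment N = 5, segment V = 3.
TTR = 3 / 5 = 0.600

0.600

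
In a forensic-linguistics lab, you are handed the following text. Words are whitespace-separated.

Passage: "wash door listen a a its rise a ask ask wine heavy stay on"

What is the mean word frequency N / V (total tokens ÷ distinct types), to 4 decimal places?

N = 14 tokens, V = 11 types.
Mean frequency = N / V = 14 / 11 = 1.2727

1.2727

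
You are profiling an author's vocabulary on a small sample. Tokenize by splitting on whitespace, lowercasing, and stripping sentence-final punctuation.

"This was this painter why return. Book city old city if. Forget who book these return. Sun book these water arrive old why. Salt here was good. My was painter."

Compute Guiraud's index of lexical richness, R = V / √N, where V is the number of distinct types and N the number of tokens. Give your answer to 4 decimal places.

N = 30, V = 19.
√N = 5.477226
R = 19 / 5.477226 = 3.4689

3.4689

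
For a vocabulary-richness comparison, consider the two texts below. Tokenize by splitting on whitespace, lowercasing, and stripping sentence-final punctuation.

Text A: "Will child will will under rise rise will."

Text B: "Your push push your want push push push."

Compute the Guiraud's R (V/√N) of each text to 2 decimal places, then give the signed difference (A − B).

0.35

A: V=4, N=8, R=1.41
B: V=3, N=8, R=1.06
Difference = 1.41 − 1.06 = 0.35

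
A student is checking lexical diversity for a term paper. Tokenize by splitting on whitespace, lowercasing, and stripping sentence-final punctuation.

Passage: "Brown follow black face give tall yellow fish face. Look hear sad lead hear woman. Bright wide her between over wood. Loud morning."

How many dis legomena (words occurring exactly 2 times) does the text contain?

Frequencies: face:2, hear:2, brown:1, follow:1, black:1, give:1, tall:1, yellow:1, fish:1, look:1, sad:1, lead:1, woman:1, bright:1, wide:1, her:1, between:1, over:1, wood:1, loud:1, … (1 more, each freq 1)
Words with frequency 2: face, hear

2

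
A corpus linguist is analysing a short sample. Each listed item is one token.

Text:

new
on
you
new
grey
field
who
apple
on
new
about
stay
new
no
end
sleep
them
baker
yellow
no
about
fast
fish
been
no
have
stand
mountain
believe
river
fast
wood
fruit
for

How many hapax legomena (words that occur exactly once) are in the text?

Frequencies: new:4, no:3, on:2, about:2, fast:2, you:1, grey:1, field:1, who:1, apple:1, stay:1, end:1, sleep:1, them:1, baker:1, yellow:1, fish:1, been:1, have:1, stand:1, … (6 more, each freq 1)
Hapax (freq=1): apple, baker, been, believe, end, field, fish, for, fruit, grey, have, mountain, river, sleep, stand, stay, them, who, wood, yellow, you

21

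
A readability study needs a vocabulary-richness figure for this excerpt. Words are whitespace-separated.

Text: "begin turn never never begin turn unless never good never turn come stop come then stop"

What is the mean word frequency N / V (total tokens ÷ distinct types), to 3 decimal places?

N = 16 tokens, V = 8 types.
Mean frequency = N / V = 16 / 8 = 2.000

2.000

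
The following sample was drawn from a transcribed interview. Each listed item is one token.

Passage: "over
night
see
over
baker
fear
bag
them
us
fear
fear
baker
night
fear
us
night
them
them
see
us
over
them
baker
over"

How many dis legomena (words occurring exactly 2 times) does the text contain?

Frequencies: over:4, fear:4, them:4, night:3, baker:3, us:3, see:2, bag:1
Words with frequency 2: see

1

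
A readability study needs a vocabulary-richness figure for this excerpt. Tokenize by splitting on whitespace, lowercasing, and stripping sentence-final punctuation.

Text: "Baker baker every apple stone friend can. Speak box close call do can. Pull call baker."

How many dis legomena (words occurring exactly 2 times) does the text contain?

Frequencies: baker:3, can:2, call:2, every:1, apple:1, stone:1, friend:1, speak:1, box:1, close:1, do:1, pull:1
Words with frequency 2: call, can

2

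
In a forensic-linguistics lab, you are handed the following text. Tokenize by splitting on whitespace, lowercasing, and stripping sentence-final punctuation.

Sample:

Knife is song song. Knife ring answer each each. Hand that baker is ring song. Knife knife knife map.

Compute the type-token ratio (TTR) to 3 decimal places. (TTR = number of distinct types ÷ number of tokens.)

0.526

N = 19 tokens, V = 10 types.
TTR = V / N = 10 / 19 = 0.526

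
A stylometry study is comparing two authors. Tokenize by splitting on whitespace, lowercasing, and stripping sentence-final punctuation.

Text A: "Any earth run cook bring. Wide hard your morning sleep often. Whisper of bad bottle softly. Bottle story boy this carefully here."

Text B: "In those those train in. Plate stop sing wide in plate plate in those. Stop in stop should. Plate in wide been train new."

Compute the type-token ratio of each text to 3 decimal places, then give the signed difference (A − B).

TTR(A) = 21/22 = 0.955
TTR(B) = 10/24 = 0.417
Difference = 0.955 − 0.417 = 0.538

0.538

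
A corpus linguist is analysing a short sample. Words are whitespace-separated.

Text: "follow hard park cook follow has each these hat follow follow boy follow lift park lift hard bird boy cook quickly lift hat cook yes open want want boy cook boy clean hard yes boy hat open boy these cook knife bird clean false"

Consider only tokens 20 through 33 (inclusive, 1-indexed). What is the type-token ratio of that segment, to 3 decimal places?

0.714

Segment tokens 20–33: cook, quickly, lift, hat, cook, yes, open, want, want, boy, cook, boy, clean, hard
Segment N = 14, segment V = 10.
TTR = 10 / 14 = 0.714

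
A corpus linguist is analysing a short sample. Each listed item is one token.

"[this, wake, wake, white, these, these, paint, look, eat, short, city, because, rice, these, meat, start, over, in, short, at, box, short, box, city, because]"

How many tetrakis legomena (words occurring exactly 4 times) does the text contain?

Frequencies: these:3, short:3, wake:2, city:2, because:2, box:2, this:1, white:1, paint:1, look:1, eat:1, rice:1, meat:1, start:1, over:1, in:1, at:1
Words with frequency 4: (none)

0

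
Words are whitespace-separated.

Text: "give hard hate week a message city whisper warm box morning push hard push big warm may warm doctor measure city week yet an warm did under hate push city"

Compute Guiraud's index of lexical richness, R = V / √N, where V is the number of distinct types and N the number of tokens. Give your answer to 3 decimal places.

N = 30, V = 20.
√N = 5.477226
R = 20 / 5.477226 = 3.651

3.651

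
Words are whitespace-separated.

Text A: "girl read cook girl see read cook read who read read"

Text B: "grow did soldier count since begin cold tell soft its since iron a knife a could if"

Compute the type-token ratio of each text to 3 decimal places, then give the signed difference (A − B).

-0.427

TTR(A) = 5/11 = 0.455
TTR(B) = 15/17 = 0.882
Difference = 0.455 − 0.882 = -0.427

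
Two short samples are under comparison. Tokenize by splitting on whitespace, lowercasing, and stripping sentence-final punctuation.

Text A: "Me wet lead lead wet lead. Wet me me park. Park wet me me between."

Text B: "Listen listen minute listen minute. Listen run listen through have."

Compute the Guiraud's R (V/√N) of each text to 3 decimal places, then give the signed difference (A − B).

A: V=5, N=15, R=1.291
B: V=5, N=10, R=1.581
Difference = 1.291 − 1.581 = -0.290

-0.290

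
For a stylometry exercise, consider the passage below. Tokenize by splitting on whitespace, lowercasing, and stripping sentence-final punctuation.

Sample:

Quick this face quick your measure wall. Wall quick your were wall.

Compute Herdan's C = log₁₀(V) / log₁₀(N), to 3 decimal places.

N = 12, V = 7.
log₁₀(V) = 0.845098, log₁₀(N) = 1.079181
C = 0.845098 / 1.079181 = 0.783

0.783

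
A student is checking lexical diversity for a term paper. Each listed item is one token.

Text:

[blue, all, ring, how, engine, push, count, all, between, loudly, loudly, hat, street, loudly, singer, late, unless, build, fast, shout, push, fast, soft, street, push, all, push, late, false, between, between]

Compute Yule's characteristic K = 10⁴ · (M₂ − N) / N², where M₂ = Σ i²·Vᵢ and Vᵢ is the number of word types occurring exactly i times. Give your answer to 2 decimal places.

Frequencies: push:4, all:3, between:3, loudly:3, street:2, late:2, fast:2, blue:1, ring:1, how:1, engine:1, count:1, hat:1, singer:1, unless:1, build:1, shout:1, soft:1, false:1
N = 31. Frequency spectrum: V_1=12, V_2=3, V_3=3, V_4=1
M₂ = 1²·12 + 2²·3 + 3²·3 + 4²·1 = 67
K = 10000 × (67 − 31) / 31² = 374.61

374.61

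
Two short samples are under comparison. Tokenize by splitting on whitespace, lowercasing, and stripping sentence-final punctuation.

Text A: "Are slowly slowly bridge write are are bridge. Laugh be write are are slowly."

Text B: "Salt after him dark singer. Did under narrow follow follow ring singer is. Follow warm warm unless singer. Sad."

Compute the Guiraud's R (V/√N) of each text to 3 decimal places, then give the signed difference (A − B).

A: V=6, N=14, R=1.604
B: V=14, N=19, R=3.212
Difference = 1.604 − 3.212 = -1.608

-1.608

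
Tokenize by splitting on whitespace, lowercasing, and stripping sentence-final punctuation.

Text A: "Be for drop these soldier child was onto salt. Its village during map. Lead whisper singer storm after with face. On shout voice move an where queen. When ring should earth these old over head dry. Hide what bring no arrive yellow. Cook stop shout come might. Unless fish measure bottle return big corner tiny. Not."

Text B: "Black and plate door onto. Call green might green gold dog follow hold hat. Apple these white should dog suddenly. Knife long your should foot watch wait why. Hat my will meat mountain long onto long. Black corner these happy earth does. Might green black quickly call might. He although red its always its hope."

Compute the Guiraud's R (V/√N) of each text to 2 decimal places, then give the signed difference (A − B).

A: V=54, N=56, R=7.22
B: V=40, N=55, R=5.39
Difference = 7.22 − 5.39 = 1.83

1.83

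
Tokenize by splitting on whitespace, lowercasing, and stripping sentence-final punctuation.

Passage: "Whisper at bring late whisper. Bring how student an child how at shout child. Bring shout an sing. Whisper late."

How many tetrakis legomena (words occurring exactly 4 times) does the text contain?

0

Frequencies: whisper:3, bring:3, at:2, late:2, how:2, an:2, child:2, shout:2, student:1, sing:1
Words with frequency 4: (none)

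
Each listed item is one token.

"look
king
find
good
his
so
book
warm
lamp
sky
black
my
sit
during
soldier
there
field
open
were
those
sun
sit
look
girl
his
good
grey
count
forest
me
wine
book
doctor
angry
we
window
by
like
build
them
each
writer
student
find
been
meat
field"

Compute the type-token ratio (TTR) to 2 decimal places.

0.85

N = 47 tokens, V = 40 types.
TTR = V / N = 40 / 47 = 0.85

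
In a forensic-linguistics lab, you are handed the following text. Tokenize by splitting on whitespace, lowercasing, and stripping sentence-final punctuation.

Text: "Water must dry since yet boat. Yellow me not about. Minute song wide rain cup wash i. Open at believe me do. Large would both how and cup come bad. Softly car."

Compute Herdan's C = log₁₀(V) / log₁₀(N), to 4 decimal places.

N = 32, V = 30.
log₁₀(V) = 1.477121, log₁₀(N) = 1.505150
C = 1.477121 / 1.505150 = 0.9814

0.9814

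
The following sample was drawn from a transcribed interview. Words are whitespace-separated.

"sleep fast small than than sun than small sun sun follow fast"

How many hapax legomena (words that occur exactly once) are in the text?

Frequencies: than:3, sun:3, fast:2, small:2, sleep:1, follow:1
Hapax (freq=1): follow, sleep

2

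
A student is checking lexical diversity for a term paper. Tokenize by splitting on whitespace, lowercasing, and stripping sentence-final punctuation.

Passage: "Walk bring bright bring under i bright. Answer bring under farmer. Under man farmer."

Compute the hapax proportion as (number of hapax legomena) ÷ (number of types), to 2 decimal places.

0.50

Frequencies: bring:3, under:3, bright:2, farmer:2, walk:1, i:1, answer:1, man:1
Hapax count = 4; type count = 8.
Ratio = 4 / 8 = 0.50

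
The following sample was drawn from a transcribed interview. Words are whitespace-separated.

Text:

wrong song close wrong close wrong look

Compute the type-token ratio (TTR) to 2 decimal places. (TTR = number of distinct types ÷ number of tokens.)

N = 7 tokens, V = 4 types.
TTR = V / N = 4 / 7 = 0.57

0.57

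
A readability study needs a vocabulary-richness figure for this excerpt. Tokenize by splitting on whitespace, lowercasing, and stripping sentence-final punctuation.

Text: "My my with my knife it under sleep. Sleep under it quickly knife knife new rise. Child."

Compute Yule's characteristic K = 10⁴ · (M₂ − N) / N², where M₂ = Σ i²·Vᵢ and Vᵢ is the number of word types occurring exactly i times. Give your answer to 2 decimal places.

622.84

Frequencies: my:3, knife:3, it:2, under:2, sleep:2, with:1, quickly:1, new:1, rise:1, child:1
N = 17. Frequency spectrum: V_1=5, V_2=3, V_3=2
M₂ = 1²·5 + 2²·3 + 3²·2 = 35
K = 10000 × (35 − 17) / 17² = 622.84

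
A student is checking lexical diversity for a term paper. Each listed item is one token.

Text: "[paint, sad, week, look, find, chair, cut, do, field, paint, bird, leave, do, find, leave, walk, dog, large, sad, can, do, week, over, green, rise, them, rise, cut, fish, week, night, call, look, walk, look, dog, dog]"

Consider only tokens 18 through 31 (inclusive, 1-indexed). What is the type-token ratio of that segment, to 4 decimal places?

Segment tokens 18–31: large, sad, can, do, week, over, green, rise, them, rise, cut, fish, week, night
Segment N = 14, segment V = 12.
TTR = 12 / 14 = 0.8571

0.8571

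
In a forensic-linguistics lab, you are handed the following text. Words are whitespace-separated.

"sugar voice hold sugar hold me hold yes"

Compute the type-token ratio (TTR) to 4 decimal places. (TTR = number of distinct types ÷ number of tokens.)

0.6250

N = 8 tokens, V = 5 types.
TTR = V / N = 5 / 8 = 0.6250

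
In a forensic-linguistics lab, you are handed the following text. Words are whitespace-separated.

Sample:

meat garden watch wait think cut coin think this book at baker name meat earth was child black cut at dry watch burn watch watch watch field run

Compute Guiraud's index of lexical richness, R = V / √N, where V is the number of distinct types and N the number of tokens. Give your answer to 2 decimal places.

3.78

N = 28, V = 20.
√N = 5.291503
R = 20 / 5.291503 = 3.78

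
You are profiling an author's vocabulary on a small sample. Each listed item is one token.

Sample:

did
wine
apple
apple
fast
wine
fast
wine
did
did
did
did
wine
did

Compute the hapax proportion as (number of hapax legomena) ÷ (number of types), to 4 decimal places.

Frequencies: did:6, wine:4, apple:2, fast:2
Hapax count = 0; type count = 4.
Ratio = 0 / 4 = 0.0000

0.0000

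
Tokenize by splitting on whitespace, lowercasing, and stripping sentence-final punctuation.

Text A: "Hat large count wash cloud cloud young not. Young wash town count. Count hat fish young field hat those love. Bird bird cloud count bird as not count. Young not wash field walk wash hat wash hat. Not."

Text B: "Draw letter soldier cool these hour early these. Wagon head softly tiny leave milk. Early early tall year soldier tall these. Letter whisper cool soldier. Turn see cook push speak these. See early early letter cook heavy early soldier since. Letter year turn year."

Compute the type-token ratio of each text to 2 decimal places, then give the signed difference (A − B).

-0.13

TTR(A) = 15/38 = 0.39
TTR(B) = 23/44 = 0.52
Difference = 0.39 − 0.52 = -0.13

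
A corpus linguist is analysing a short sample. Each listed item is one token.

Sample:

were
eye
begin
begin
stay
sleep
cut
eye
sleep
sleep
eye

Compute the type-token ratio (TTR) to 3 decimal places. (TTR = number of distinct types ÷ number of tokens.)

N = 11 tokens, V = 6 types.
TTR = V / N = 6 / 11 = 0.545

0.545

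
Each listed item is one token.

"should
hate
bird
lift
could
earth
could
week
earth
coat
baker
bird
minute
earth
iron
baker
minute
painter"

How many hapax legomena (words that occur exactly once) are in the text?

Frequencies: earth:3, bird:2, could:2, baker:2, minute:2, should:1, hate:1, lift:1, week:1, coat:1, iron:1, painter:1
Hapax (freq=1): coat, hate, iron, lift, painter, should, week

7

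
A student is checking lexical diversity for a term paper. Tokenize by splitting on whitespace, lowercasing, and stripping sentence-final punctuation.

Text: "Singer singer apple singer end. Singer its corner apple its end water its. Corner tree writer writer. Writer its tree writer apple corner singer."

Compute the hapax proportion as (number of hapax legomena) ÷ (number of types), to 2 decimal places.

Frequencies: singer:5, its:4, writer:4, apple:3, corner:3, end:2, tree:2, water:1
Hapax count = 1; type count = 8.
Ratio = 1 / 8 = 0.13

0.13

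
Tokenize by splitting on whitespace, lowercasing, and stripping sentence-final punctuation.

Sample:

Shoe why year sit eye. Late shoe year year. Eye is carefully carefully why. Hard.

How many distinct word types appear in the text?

Distinct types: {carefully, eye, hard, is, late, shoe, sit, why, year}
V = 9

9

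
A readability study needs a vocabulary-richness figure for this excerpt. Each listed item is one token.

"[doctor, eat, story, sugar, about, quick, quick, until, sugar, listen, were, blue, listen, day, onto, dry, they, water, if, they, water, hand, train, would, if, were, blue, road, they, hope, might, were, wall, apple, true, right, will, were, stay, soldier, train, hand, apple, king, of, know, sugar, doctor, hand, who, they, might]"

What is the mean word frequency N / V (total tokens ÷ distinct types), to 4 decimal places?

N = 52 tokens, V = 33 types.
Mean frequency = N / V = 52 / 33 = 1.5758

1.5758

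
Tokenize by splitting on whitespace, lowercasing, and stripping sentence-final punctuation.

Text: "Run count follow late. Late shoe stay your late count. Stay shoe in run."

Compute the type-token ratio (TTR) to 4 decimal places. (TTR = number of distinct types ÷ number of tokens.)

0.5714

N = 14 tokens, V = 8 types.
TTR = V / N = 8 / 14 = 0.5714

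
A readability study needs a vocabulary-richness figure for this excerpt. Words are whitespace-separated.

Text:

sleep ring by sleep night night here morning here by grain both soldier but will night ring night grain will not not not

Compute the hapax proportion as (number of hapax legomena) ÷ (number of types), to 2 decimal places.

Frequencies: night:4, not:3, sleep:2, ring:2, by:2, here:2, grain:2, will:2, morning:1, both:1, soldier:1, but:1
Hapax count = 4; type count = 12.
Ratio = 4 / 12 = 0.33

0.33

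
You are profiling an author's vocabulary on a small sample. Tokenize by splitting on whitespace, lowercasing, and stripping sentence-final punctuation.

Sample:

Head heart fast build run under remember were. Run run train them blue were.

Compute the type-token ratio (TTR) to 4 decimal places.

N = 14 tokens, V = 11 types.
TTR = V / N = 11 / 14 = 0.7857

0.7857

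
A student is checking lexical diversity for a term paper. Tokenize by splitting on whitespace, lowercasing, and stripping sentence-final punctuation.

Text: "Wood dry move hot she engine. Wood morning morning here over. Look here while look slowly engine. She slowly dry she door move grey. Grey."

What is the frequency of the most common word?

3

Frequencies: she:3, wood:2, dry:2, move:2, engine:2, morning:2, here:2, look:2, slowly:2, grey:2, hot:1, over:1, while:1, door:1
Most common: 'she' with frequency 3.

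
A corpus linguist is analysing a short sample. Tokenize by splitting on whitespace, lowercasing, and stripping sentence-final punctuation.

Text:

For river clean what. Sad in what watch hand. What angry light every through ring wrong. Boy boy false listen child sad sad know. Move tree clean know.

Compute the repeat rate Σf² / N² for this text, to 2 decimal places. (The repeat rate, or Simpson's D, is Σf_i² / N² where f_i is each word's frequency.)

0.06

Frequencies: what:3, sad:3, clean:2, boy:2, know:2, for:1, river:1, in:1, watch:1, hand:1, angry:1, light:1, every:1, through:1, ring:1, wrong:1, false:1, listen:1, child:1, move:1, … (1 more, each freq 1)
Σf² = 46; N² = 784
Repeat rate = 46 / 784 = 0.06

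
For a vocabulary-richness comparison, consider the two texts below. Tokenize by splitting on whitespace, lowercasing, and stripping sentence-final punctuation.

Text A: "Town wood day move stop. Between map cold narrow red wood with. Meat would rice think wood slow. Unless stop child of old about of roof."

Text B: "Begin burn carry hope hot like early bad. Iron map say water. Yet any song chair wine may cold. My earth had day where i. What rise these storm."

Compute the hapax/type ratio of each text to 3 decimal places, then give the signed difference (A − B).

-0.136

A: hapax=19, V=22, ratio=0.864
B: hapax=29, V=29, ratio=1.000
Difference = 0.864 − 1.000 = -0.136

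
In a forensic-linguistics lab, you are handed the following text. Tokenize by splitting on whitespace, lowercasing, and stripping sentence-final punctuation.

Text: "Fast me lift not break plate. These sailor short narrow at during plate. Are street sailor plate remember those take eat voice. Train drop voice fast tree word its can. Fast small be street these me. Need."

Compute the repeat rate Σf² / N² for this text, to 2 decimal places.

0.04

Frequencies: fast:3, plate:3, me:2, these:2, sailor:2, street:2, voice:2, lift:1, not:1, break:1, short:1, narrow:1, at:1, during:1, are:1, remember:1, those:1, take:1, eat:1, train:1, … (8 more, each freq 1)
Σf² = 59; N² = 1369
Repeat rate = 59 / 1369 = 0.04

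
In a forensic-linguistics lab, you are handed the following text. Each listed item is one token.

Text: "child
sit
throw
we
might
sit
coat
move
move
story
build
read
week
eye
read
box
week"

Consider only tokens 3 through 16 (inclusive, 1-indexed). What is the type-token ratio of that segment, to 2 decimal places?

Segment tokens 3–16: throw, we, might, sit, coat, move, move, story, build, read, week, eye, read, box
Segment N = 14, segment V = 12.
TTR = 12 / 14 = 0.86

0.86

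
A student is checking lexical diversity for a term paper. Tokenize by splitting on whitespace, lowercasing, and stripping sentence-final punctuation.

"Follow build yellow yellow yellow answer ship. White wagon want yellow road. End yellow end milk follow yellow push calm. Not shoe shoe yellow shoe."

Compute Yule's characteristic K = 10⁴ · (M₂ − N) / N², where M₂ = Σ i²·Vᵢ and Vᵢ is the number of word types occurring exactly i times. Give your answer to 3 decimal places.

832.000

Frequencies: yellow:7, shoe:3, follow:2, end:2, build:1, answer:1, ship:1, white:1, wagon:1, want:1, road:1, milk:1, push:1, calm:1, not:1
N = 25. Frequency spectrum: V_1=11, V_2=2, V_3=1, V_7=1
M₂ = 1²·11 + 2²·2 + 3²·1 + 7²·1 = 77
K = 10000 × (77 − 25) / 25² = 832.000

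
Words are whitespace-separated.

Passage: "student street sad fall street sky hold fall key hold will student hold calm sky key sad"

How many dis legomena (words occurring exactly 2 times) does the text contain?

6

Frequencies: hold:3, student:2, street:2, sad:2, fall:2, sky:2, key:2, will:1, calm:1
Words with frequency 2: fall, key, sad, sky, street, student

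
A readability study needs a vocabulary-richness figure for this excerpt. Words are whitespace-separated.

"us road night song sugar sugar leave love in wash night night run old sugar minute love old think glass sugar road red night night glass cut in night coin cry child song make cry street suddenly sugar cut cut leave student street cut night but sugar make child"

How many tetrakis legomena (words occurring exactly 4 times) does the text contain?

1

Frequencies: night:7, sugar:6, cut:4, road:2, song:2, leave:2, love:2, in:2, old:2, glass:2, cry:2, child:2, make:2, street:2, us:1, wash:1, run:1, minute:1, think:1, red:1, … (4 more, each freq 1)
Words with frequency 4: cut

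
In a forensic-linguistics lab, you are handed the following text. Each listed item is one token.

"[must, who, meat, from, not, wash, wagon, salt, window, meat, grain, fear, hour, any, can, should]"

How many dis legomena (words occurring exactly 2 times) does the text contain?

Frequencies: meat:2, must:1, who:1, from:1, not:1, wash:1, wagon:1, salt:1, window:1, grain:1, fear:1, hour:1, any:1, can:1, should:1
Words with frequency 2: meat

1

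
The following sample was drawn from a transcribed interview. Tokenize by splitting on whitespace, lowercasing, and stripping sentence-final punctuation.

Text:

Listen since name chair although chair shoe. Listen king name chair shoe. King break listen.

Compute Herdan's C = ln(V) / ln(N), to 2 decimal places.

N = 15, V = 8.
ln(V) = 2.079442, ln(N) = 2.708050
C = 2.079442 / 2.708050 = 0.77

0.77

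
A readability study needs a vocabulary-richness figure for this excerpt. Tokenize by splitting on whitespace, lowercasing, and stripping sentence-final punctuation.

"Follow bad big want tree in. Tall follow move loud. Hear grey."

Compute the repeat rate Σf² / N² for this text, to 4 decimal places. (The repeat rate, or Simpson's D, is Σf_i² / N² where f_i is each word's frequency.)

Frequencies: follow:2, bad:1, big:1, want:1, tree:1, in:1, tall:1, move:1, loud:1, hear:1, grey:1
Σf² = 14; N² = 144
Repeat rate = 14 / 144 = 0.0972

0.0972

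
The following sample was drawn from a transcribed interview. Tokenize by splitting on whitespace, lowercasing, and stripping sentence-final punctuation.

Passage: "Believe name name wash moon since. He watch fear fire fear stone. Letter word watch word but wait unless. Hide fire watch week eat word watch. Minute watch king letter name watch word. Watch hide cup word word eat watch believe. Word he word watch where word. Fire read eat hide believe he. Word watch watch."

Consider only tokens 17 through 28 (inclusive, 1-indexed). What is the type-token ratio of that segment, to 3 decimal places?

Segment tokens 17–28: but, wait, unless, hide, fire, watch, week, eat, word, watch, minute, watch
Segment N = 12, segment V = 10.
TTR = 10 / 12 = 0.833

0.833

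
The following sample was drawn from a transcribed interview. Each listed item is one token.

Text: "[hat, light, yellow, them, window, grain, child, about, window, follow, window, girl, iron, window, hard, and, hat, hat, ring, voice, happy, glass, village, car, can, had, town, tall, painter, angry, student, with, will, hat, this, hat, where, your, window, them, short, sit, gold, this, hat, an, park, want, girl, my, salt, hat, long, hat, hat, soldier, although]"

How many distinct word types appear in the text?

42

Distinct types: {about, although, an, and, angry, can, car, child, follow, girl, glass, gold, grain, had, happy, hard, hat, iron, light, long, my, painter, park, ring, salt, short, sit, soldier, student, tall, them, this, town, village, voice, want, where, will, window, with, yellow, your}
V = 42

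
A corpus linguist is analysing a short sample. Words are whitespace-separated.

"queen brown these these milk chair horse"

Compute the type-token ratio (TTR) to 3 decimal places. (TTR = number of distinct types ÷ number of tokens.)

N = 7 tokens, V = 6 types.
TTR = V / N = 6 / 7 = 0.857

0.857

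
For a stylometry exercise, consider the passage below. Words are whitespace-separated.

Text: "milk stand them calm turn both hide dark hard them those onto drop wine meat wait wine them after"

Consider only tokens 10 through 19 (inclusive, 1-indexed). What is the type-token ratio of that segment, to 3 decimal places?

0.800

Segment tokens 10–19: them, those, onto, drop, wine, meat, wait, wine, them, after
Segment N = 10, segment V = 8.
TTR = 8 / 10 = 0.800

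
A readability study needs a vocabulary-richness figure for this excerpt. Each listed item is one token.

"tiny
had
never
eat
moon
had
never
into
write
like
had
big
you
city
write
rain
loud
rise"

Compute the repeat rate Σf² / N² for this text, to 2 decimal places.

Frequencies: had:3, never:2, write:2, tiny:1, eat:1, moon:1, into:1, like:1, big:1, you:1, city:1, rain:1, loud:1, rise:1
Σf² = 28; N² = 324
Repeat rate = 28 / 324 = 0.09

0.09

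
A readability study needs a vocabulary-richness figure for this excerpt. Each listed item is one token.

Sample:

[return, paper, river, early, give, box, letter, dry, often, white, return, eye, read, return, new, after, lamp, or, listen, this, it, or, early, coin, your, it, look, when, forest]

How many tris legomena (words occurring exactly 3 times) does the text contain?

1

Frequencies: return:3, early:2, or:2, it:2, paper:1, river:1, give:1, box:1, letter:1, dry:1, often:1, white:1, eye:1, read:1, new:1, after:1, lamp:1, listen:1, this:1, coin:1, … (4 more, each freq 1)
Words with frequency 3: return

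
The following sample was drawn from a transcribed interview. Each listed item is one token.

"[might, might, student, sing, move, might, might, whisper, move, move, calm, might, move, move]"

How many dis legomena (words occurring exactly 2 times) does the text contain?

0

Frequencies: might:5, move:5, student:1, sing:1, whisper:1, calm:1
Words with frequency 2: (none)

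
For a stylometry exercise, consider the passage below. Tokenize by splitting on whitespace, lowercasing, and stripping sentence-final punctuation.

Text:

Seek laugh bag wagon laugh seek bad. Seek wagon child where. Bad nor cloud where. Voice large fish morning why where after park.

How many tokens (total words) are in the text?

23

Tokens: seek, laugh, bag, wagon, laugh, seek, bad, seek, wagon, child, where, bad, nor, cloud, where, voice, large, fish, morning, why, where, after, park
N = 23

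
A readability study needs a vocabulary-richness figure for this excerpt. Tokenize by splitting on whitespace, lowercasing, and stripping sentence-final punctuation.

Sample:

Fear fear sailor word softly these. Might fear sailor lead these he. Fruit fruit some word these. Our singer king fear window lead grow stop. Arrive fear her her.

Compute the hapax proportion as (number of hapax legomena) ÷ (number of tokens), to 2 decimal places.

0.38

Frequencies: fear:5, these:3, sailor:2, word:2, lead:2, fruit:2, her:2, softly:1, might:1, he:1, some:1, our:1, singer:1, king:1, window:1, grow:1, stop:1, arrive:1
Hapax count = 11; token count = 29.
Ratio = 11 / 29 = 0.38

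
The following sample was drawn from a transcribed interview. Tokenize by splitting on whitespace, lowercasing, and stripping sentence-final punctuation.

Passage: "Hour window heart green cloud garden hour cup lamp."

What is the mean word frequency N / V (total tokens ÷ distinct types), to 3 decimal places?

N = 9 tokens, V = 8 types.
Mean frequency = N / V = 9 / 8 = 1.125

1.125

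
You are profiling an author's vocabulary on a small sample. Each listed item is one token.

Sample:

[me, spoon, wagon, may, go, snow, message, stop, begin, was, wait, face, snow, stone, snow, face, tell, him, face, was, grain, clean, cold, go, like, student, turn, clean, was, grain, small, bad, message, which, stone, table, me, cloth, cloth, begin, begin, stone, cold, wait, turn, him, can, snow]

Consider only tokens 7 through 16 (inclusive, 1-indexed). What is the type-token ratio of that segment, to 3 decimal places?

0.800

Segment tokens 7–16: message, stop, begin, was, wait, face, snow, stone, snow, face
Segment N = 10, segment V = 8.
TTR = 8 / 10 = 0.800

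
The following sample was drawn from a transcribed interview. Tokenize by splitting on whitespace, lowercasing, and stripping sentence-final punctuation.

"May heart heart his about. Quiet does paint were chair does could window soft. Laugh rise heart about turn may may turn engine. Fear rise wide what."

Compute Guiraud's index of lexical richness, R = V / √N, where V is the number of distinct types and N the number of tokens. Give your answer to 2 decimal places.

N = 27, V = 19.
√N = 5.196152
R = 19 / 5.196152 = 3.66

3.66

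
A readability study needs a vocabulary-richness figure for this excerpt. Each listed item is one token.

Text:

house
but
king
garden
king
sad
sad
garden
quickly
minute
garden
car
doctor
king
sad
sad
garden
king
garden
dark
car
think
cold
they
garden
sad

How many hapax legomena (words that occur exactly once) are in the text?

Frequencies: garden:6, sad:5, king:4, car:2, house:1, but:1, quickly:1, minute:1, doctor:1, dark:1, think:1, cold:1, they:1
Hapax (freq=1): but, cold, dark, doctor, house, minute, quickly, they, think

9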